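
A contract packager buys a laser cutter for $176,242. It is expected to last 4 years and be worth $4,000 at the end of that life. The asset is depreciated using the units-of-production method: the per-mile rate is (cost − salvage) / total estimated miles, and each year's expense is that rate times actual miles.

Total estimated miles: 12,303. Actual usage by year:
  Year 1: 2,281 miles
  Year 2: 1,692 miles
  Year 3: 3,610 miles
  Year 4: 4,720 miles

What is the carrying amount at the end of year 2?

Depreciable base = $176,242 − $4,000 = $172,242.
Rate = $172,242 / 12,303 miles = $14 per mile.
Year 1: 2,281 × $14 = $31,934. Book value $144,308.
Year 2: 1,692 × $14 = $23,688. Book value $120,620.

$120,620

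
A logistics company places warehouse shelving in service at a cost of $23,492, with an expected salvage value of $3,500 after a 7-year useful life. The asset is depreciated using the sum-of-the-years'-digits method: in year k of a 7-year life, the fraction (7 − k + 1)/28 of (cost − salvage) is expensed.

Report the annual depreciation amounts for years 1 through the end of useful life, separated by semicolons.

Depreciable base = $23,492 − $3,500 = $19,992.
Sum of the years' digits = 7+6+5+4+3+2+1 = 28.
Year 1: $19,992 × 7/28 = $4,998. Book value $18,494.
Year 2: $19,992 × 6/28 = $4,284. Book value $14,210.
Year 3: $19,992 × 5/28 = $3,570. Book value $10,640.
Year 4: $19,992 × 4/28 = $2,856. Book value $7,784.
Year 5: $19,992 × 3/28 = $2,142. Book value $5,642.
Year 6: $19,992 × 2/28 = $1,428. Book value $4,214.
Year 7: $19,992 × 1/28 = $714. Book value $3,500.

$4,998; $4,284; $3,570; $2,856; $2,142; $1,428; $714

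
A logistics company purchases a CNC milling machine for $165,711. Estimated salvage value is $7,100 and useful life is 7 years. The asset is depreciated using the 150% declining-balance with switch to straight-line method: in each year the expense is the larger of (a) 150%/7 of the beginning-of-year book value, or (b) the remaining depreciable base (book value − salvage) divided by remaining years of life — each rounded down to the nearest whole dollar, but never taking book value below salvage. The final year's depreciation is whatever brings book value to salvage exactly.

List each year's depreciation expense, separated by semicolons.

$35,509; $27,900; $21,921; $18,320; $18,320; $18,320; $18,321

Depreciable base = $165,711 − $7,100 = $158,611.
Year 1: DB = ⌊$165,711 × 150%/7⌋ = $35,509; SL = ⌊$158,611/7⌋ = $22,658 → take DB $35,509. Book value $130,202.
Year 2: DB = ⌊$130,202 × 150%/7⌋ = $27,900; SL = ⌊$123,102/6⌋ = $20,517 → take DB $27,900. Book value $102,302.
Year 3: DB = ⌊$102,302 × 150%/7⌋ = $21,921; SL = ⌊$95,202/5⌋ = $19,040 → take DB $21,921. Book value $80,381.
Year 4: DB = ⌊$80,381 × 150%/7⌋ = $17,224; SL = ⌊$73,281/4⌋ = $18,320 → take SL $18,320. Book value $62,061.
Year 5: DB = ⌊$62,061 × 150%/7⌋ = $13,298; SL = ⌊$54,961/3⌋ = $18,320 → take SL $18,320. Book value $43,741.
Year 6: DB = ⌊$43,741 × 150%/7⌋ = $9,373; SL = ⌊$36,641/2⌋ = $18,320 → take SL $18,320. Book value $25,421.
Year 7 (final): $25,421 − $7,100 = $18,321. Book value $7,100.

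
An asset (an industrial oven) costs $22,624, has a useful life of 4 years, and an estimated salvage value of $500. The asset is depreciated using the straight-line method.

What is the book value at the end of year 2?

$11,562

Depreciable base = $22,624 − $500 = $22,124.
Annual expense = $22,124 / 4 = $5,531.
End of year 1: book value $17,093.
End of year 2: book value $11,562.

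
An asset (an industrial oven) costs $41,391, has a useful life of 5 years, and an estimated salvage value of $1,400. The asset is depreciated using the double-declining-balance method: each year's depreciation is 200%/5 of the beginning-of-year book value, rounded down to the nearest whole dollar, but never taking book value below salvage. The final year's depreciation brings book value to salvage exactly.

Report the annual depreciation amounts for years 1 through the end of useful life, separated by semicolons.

Depreciable base = $41,391 − $1,400 = $39,991.
Year 1: ⌊$41,391 × 200%/5⌋ = $16,556. Book value $24,835.
Year 2: ⌊$24,835 × 200%/5⌋ = $9,934. Book value $14,901.
Year 3: ⌊$14,901 × 200%/5⌋ = $5,960. Book value $8,941.
Year 4: ⌊$8,941 × 200%/5⌋ = $3,576. Book value $5,365.
Year 5 (final): $5,365 − $1,400 = $3,965. Book value $1,400.

$16,556; $9,934; $5,960; $3,576; $3,965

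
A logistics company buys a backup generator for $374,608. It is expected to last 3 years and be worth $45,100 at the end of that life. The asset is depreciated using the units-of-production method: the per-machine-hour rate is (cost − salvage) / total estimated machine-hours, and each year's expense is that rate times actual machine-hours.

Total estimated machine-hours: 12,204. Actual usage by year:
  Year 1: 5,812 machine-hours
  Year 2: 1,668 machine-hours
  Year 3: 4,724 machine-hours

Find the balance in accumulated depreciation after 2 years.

Depreciable base = $374,608 − $45,100 = $329,508.
Rate = $329,508 / 12,204 machine-hours = $27 per machine-hour.
Year 1: 5,812 × $27 = $156,924. Book value $217,684.
Year 2: 1,668 × $27 = $45,036. Book value $172,648.
Accumulated through year 2 = $374,608 − $172,648 = $201,960.

$201,960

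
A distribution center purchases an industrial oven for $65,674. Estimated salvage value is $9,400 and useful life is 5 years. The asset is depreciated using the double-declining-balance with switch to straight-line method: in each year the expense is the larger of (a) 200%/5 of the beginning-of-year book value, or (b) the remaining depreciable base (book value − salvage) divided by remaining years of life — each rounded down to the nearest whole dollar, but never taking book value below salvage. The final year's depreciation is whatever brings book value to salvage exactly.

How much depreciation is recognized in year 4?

Depreciable base = $65,674 − $9,400 = $56,274.
Year 1: DB = ⌊$65,674 × 200%/5⌋ = $26,269; SL = ⌊$56,274/5⌋ = $11,254 → take DB $26,269. Book value $39,405.
Year 2: DB = ⌊$39,405 × 200%/5⌋ = $15,762; SL = ⌊$30,005/4⌋ = $7,501 → take DB $15,762. Book value $23,643.
Year 3: DB = ⌊$23,643 × 200%/5⌋ = $9,457; SL = ⌊$14,243/3⌋ = $4,747 → take DB $9,457. Book value $14,186.
Year 4: DB = ⌊$14,186 × 200%/5⌋ = $5,674; SL = ⌊$4,786/2⌋ = $2,393 → take DB $5,674, capped at $4,786. Book value $9,400.

$4,786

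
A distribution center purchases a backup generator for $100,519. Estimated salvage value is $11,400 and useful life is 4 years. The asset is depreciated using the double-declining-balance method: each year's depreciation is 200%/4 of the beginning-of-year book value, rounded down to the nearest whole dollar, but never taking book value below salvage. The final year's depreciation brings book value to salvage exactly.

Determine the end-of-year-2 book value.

Depreciable base = $100,519 − $11,400 = $89,119.
Year 1: ⌊$100,519 × 200%/4⌋ = $50,259. Book value $50,260.
Year 2: ⌊$50,260 × 200%/4⌋ = $25,130. Book value $25,130.

$25,130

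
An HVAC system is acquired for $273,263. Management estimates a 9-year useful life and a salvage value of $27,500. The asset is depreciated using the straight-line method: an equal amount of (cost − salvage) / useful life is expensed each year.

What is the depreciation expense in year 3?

Depreciable base = $273,263 − $27,500 = $245,763.
Annual expense = $245,763 / 9 = $27,307.

$27,307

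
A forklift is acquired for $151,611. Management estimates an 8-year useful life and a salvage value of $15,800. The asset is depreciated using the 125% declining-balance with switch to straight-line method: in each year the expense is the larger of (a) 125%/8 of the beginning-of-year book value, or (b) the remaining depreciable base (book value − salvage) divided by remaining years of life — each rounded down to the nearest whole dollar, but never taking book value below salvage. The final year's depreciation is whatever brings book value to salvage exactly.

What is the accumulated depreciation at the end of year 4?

$75,594

Depreciable base = $151,611 − $15,800 = $135,811.
Year 1: DB = ⌊$151,611 × 125%/8⌋ = $23,689; SL = ⌊$135,811/8⌋ = $16,976 → take DB $23,689. Book value $127,922.
Year 2: DB = ⌊$127,922 × 125%/8⌋ = $19,987; SL = ⌊$112,122/7⌋ = $16,017 → take DB $19,987. Book value $107,935.
Year 3: DB = ⌊$107,935 × 125%/8⌋ = $16,864; SL = ⌊$92,135/6⌋ = $15,355 → take DB $16,864. Book value $91,071.
Year 4: DB = ⌊$91,071 × 125%/8⌋ = $14,229; SL = ⌊$75,271/5⌋ = $15,054 → take SL $15,054. Book value $76,017.
Accumulated through year 4 = $151,611 − $76,017 = $75,594.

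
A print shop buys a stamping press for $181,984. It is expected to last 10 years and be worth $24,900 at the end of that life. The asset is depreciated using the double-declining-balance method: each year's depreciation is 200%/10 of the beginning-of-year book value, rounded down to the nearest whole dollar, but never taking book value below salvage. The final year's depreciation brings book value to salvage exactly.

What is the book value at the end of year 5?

Depreciable base = $181,984 − $24,900 = $157,084.
Year 1: ⌊$181,984 × 200%/10⌋ = $36,396. Book value $145,588.
Year 2: ⌊$145,588 × 200%/10⌋ = $29,117. Book value $116,471.
Year 3: ⌊$116,471 × 200%/10⌋ = $23,294. Book value $93,177.
Year 4: ⌊$93,177 × 200%/10⌋ = $18,635. Book value $74,542.
Year 5: ⌊$74,542 × 200%/10⌋ = $14,908. Book value $59,634.

$59,634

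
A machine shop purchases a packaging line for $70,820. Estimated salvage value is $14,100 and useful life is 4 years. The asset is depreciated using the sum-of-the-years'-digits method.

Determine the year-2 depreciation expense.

Depreciable base = $70,820 − $14,100 = $56,720.
Sum of the years' digits = 4+3+2+1 = 10.
Year 1: $56,720 × 4/10 = $22,688. Book value $48,132.
Year 2: $56,720 × 3/10 = $17,016. Book value $31,116.

$17,016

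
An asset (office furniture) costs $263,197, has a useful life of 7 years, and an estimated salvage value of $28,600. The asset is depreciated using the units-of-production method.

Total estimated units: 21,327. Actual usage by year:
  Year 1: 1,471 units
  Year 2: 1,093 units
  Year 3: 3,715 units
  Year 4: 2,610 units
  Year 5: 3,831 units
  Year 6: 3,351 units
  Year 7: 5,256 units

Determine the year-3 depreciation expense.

$40,865

Depreciable base = $263,197 − $28,600 = $234,597.
Rate = $234,597 / 21,327 units = $11 per unit.
Year 1: 1,471 × $11 = $16,181. Book value $247,016.
Year 2: 1,093 × $11 = $12,023. Book value $234,993.
Year 3: 3,715 × $11 = $40,865. Book value $194,128.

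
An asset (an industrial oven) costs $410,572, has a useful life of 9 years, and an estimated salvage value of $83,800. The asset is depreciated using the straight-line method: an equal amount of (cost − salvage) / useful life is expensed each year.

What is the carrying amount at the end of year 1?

$374,264

Depreciable base = $410,572 − $83,800 = $326,772.
Annual expense = $326,772 / 9 = $36,308.
End of year 1: book value $374,264.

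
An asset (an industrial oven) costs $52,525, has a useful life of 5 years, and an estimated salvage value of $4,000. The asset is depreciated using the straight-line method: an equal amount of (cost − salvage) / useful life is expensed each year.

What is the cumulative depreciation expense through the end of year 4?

Depreciable base = $52,525 − $4,000 = $48,525.
Annual expense = $48,525 / 5 = $9,705.
End of year 1: book value $42,820.
End of year 2: book value $33,115.
End of year 3: book value $23,410.
End of year 4: book value $13,705.
Accumulated through year 4 = $52,525 − $13,705 = $38,820.

$38,820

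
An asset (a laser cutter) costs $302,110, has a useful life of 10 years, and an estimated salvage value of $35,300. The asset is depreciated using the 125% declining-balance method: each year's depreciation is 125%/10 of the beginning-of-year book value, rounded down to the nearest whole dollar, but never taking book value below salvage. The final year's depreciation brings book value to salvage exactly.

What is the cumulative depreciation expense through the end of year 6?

$166,522

Depreciable base = $302,110 − $35,300 = $266,810.
Year 1: ⌊$302,110 × 125%/10⌋ = $37,763. Book value $264,347.
Year 2: ⌊$264,347 × 125%/10⌋ = $33,043. Book value $231,304.
Year 3: ⌊$231,304 × 125%/10⌋ = $28,913. Book value $202,391.
Year 4: ⌊$202,391 × 125%/10⌋ = $25,298. Book value $177,093.
Year 5: ⌊$177,093 × 125%/10⌋ = $22,136. Book value $154,957.
Year 6: ⌊$154,957 × 125%/10⌋ = $19,369. Book value $135,588.
Accumulated through year 6 = $302,110 − $135,588 = $166,522.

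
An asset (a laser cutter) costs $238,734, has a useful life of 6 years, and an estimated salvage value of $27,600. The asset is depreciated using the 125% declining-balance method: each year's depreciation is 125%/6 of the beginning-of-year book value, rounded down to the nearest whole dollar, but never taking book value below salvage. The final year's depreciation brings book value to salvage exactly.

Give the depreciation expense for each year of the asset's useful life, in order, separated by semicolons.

$49,736; $39,374; $31,171; $24,677; $19,536; $46,640

Depreciable base = $238,734 − $27,600 = $211,134.
Year 1: ⌊$238,734 × 125%/6⌋ = $49,736. Book value $188,998.
Year 2: ⌊$188,998 × 125%/6⌋ = $39,374. Book value $149,624.
Year 3: ⌊$149,624 × 125%/6⌋ = $31,171. Book value $118,453.
Year 4: ⌊$118,453 × 125%/6⌋ = $24,677. Book value $93,776.
Year 5: ⌊$93,776 × 125%/6⌋ = $19,536. Book value $74,240.
Year 6 (final): $74,240 − $27,600 = $46,640. Book value $27,600.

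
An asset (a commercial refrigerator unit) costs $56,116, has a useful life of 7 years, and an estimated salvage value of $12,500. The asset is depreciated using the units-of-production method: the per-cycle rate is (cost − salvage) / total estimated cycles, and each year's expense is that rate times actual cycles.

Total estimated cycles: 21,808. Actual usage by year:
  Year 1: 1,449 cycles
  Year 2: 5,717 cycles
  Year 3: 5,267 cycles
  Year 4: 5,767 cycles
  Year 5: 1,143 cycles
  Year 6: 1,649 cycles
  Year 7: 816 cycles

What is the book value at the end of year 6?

$14,132

Depreciable base = $56,116 − $12,500 = $43,616.
Rate = $43,616 / 21,808 cycles = $2 per cycle.
Year 1: 1,449 × $2 = $2,898. Book value $53,218.
Year 2: 5,717 × $2 = $11,434. Book value $41,784.
Year 3: 5,267 × $2 = $10,534. Book value $31,250.
Year 4: 5,767 × $2 = $11,534. Book value $19,716.
Year 5: 1,143 × $2 = $2,286. Book value $17,430.
Year 6: 1,649 × $2 = $3,298. Book value $14,132.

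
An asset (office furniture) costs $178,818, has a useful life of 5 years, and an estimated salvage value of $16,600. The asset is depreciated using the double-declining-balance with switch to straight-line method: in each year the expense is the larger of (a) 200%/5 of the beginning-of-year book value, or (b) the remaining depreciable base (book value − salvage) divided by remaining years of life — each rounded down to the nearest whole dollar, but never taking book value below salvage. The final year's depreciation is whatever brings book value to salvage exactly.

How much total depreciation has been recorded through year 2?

Depreciable base = $178,818 − $16,600 = $162,218.
Year 1: DB = ⌊$178,818 × 200%/5⌋ = $71,527; SL = ⌊$162,218/5⌋ = $32,443 → take DB $71,527. Book value $107,291.
Year 2: DB = ⌊$107,291 × 200%/5⌋ = $42,916; SL = ⌊$90,691/4⌋ = $22,672 → take DB $42,916. Book value $64,375.
Accumulated through year 2 = $178,818 − $64,375 = $114,443.

$114,443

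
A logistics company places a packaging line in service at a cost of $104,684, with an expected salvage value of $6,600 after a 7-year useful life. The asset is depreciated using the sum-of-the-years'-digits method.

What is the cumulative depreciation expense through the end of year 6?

Depreciable base = $104,684 − $6,600 = $98,084.
Sum of the years' digits = 7+6+5+4+3+2+1 = 28.
Year 1: $98,084 × 7/28 = $24,521. Book value $80,163.
Year 2: $98,084 × 6/28 = $21,018. Book value $59,145.
Year 3: $98,084 × 5/28 = $17,515. Book value $41,630.
Year 4: $98,084 × 4/28 = $14,012. Book value $27,618.
Year 5: $98,084 × 3/28 = $10,509. Book value $17,109.
Year 6: $98,084 × 2/28 = $7,006. Book value $10,103.
Accumulated through year 6 = $104,684 − $10,103 = $94,581.

$94,581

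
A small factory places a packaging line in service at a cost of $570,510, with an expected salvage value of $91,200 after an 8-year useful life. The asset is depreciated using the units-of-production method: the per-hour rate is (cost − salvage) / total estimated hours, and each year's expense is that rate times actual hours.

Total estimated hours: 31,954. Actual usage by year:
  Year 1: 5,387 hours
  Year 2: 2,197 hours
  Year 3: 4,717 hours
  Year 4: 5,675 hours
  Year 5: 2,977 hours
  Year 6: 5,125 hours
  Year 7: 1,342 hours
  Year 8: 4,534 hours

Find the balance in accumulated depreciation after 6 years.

$391,170

Depreciable base = $570,510 − $91,200 = $479,310.
Rate = $479,310 / 31,954 hours = $15 per hour.
Year 1: 5,387 × $15 = $80,805. Book value $489,705.
Year 2: 2,197 × $15 = $32,955. Book value $456,750.
Year 3: 4,717 × $15 = $70,755. Book value $385,995.
Year 4: 5,675 × $15 = $85,125. Book value $300,870.
Year 5: 2,977 × $15 = $44,655. Book value $256,215.
Year 6: 5,125 × $15 = $76,875. Book value $179,340.
Accumulated through year 6 = $570,510 − $179,340 = $391,170.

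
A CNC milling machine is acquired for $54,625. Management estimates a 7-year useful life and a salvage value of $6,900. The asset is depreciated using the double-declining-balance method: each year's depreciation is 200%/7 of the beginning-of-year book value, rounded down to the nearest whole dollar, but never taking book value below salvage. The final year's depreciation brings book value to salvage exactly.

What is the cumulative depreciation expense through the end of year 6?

$47,369

Depreciable base = $54,625 − $6,900 = $47,725.
Year 1: ⌊$54,625 × 200%/7⌋ = $15,607. Book value $39,018.
Year 2: ⌊$39,018 × 200%/7⌋ = $11,148. Book value $27,870.
Year 3: ⌊$27,870 × 200%/7⌋ = $7,962. Book value $19,908.
Year 4: ⌊$19,908 × 200%/7⌋ = $5,688. Book value $14,220.
Year 5: ⌊$14,220 × 200%/7⌋ = $4,062. Book value $10,158.
Year 6: ⌊$10,158 × 200%/7⌋ = $2,902. Book value $7,256.
Accumulated through year 6 = $54,625 − $7,256 = $47,369.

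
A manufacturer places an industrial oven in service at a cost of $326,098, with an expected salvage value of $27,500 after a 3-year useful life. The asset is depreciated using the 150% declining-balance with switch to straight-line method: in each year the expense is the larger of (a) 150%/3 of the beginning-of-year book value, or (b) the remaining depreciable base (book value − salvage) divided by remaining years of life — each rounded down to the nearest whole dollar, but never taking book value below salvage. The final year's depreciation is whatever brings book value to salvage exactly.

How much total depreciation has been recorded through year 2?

$244,573

Depreciable base = $326,098 − $27,500 = $298,598.
Year 1: DB = ⌊$326,098 × 150%/3⌋ = $163,049; SL = ⌊$298,598/3⌋ = $99,532 → take DB $163,049. Book value $163,049.
Year 2: DB = ⌊$163,049 × 150%/3⌋ = $81,524; SL = ⌊$135,549/2⌋ = $67,774 → take DB $81,524. Book value $81,525.
Accumulated through year 2 = $326,098 − $81,525 = $244,573.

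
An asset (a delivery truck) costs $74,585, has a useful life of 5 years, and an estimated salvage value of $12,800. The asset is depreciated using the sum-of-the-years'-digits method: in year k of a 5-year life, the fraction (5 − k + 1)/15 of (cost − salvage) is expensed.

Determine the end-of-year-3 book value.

$25,157

Depreciable base = $74,585 − $12,800 = $61,785.
Sum of the years' digits = 5+4+3+2+1 = 15.
Year 1: $61,785 × 5/15 = $20,595. Book value $53,990.
Year 2: $61,785 × 4/15 = $16,476. Book value $37,514.
Year 3: $61,785 × 3/15 = $12,357. Book value $25,157.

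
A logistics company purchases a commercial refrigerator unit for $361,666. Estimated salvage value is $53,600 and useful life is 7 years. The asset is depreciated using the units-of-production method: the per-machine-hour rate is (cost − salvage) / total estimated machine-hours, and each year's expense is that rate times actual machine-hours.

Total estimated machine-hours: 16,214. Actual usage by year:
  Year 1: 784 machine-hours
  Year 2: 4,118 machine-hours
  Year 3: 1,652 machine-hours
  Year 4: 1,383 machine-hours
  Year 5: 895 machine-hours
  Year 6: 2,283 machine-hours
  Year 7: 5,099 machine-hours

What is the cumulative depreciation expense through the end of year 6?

$211,185

Depreciable base = $361,666 − $53,600 = $308,066.
Rate = $308,066 / 16,214 machine-hours = $19 per machine-hour.
Year 1: 784 × $19 = $14,896. Book value $346,770.
Year 2: 4,118 × $19 = $78,242. Book value $268,528.
Year 3: 1,652 × $19 = $31,388. Book value $237,140.
Year 4: 1,383 × $19 = $26,277. Book value $210,863.
Year 5: 895 × $19 = $17,005. Book value $193,858.
Year 6: 2,283 × $19 = $43,377. Book value $150,481.
Accumulated through year 6 = $361,666 − $150,481 = $211,185.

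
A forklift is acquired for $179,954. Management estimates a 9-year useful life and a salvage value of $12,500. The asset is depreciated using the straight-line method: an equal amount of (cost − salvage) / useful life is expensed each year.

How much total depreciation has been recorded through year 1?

Depreciable base = $179,954 − $12,500 = $167,454.
Annual expense = $167,454 / 9 = $18,606.
End of year 1: book value $161,348.
Accumulated through year 1 = $179,954 − $161,348 = $18,606.

$18,606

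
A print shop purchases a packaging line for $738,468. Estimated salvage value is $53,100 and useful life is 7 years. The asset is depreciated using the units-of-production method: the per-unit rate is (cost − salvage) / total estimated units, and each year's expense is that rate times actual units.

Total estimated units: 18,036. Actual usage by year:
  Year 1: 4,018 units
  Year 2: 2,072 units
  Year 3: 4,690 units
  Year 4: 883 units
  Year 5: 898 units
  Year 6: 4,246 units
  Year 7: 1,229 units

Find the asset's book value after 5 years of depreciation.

$261,150

Depreciable base = $738,468 − $53,100 = $685,368.
Rate = $685,368 / 18,036 units = $38 per unit.
Year 1: 4,018 × $38 = $152,684. Book value $585,784.
Year 2: 2,072 × $38 = $78,736. Book value $507,048.
Year 3: 4,690 × $38 = $178,220. Book value $328,828.
Year 4: 883 × $38 = $33,554. Book value $295,274.
Year 5: 898 × $38 = $34,124. Book value $261,150.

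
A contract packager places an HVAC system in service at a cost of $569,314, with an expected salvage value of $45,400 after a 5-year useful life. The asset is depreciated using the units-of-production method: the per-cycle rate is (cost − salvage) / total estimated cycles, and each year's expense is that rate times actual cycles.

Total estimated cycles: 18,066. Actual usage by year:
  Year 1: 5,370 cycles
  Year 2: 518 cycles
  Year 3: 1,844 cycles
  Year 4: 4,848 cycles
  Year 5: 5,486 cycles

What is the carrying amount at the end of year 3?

Depreciable base = $569,314 − $45,400 = $523,914.
Rate = $523,914 / 18,066 cycles = $29 per cycle.
Year 1: 5,370 × $29 = $155,730. Book value $413,584.
Year 2: 518 × $29 = $15,022. Book value $398,562.
Year 3: 1,844 × $29 = $53,476. Book value $345,086.

$345,086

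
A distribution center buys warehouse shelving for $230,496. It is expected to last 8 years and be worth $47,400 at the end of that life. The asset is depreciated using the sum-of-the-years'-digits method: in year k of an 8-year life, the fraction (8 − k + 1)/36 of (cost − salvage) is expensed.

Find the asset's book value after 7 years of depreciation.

$52,486

Depreciable base = $230,496 − $47,400 = $183,096.
Sum of the years' digits = 8+7+6+5+4+3+2+1 = 36.
Year 1: $183,096 × 8/36 = $40,688. Book value $189,808.
Year 2: $183,096 × 7/36 = $35,602. Book value $154,206.
Year 3: $183,096 × 6/36 = $30,516. Book value $123,690.
Year 4: $183,096 × 5/36 = $25,430. Book value $98,260.
Year 5: $183,096 × 4/36 = $20,344. Book value $77,916.
Year 6: $183,096 × 3/36 = $15,258. Book value $62,658.
Year 7: $183,096 × 2/36 = $10,172. Book value $52,486.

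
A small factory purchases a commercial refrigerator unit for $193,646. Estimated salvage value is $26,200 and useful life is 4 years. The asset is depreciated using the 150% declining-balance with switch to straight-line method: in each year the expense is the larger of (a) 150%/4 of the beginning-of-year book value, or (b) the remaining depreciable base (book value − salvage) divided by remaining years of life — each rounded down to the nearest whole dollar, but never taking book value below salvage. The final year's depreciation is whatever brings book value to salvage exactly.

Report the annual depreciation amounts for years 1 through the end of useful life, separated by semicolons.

$72,617; $45,385; $28,366; $21,078

Depreciable base = $193,646 − $26,200 = $167,446.
Year 1: DB = ⌊$193,646 × 150%/4⌋ = $72,617; SL = ⌊$167,446/4⌋ = $41,861 → take DB $72,617. Book value $121,029.
Year 2: DB = ⌊$121,029 × 150%/4⌋ = $45,385; SL = ⌊$94,829/3⌋ = $31,609 → take DB $45,385. Book value $75,644.
Year 3: DB = ⌊$75,644 × 150%/4⌋ = $28,366; SL = ⌊$49,444/2⌋ = $24,722 → take DB $28,366. Book value $47,278.
Year 4 (final): $47,278 − $26,200 = $21,078. Book value $26,200.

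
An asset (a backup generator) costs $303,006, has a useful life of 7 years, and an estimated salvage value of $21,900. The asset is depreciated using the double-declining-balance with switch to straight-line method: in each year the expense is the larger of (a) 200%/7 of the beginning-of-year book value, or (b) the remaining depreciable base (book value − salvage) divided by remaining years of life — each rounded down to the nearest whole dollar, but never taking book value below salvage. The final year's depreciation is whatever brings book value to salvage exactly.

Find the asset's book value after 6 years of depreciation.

$39,120

Depreciable base = $303,006 − $21,900 = $281,106.
Year 1: DB = ⌊$303,006 × 200%/7⌋ = $86,573; SL = ⌊$281,106/7⌋ = $40,158 → take DB $86,573. Book value $216,433.
Year 2: DB = ⌊$216,433 × 200%/7⌋ = $61,838; SL = ⌊$194,533/6⌋ = $32,422 → take DB $61,838. Book value $154,595.
Year 3: DB = ⌊$154,595 × 200%/7⌋ = $44,170; SL = ⌊$132,695/5⌋ = $26,539 → take DB $44,170. Book value $110,425.
Year 4: DB = ⌊$110,425 × 200%/7⌋ = $31,550; SL = ⌊$88,525/4⌋ = $22,131 → take DB $31,550. Book value $78,875.
Year 5: DB = ⌊$78,875 × 200%/7⌋ = $22,535; SL = ⌊$56,975/3⌋ = $18,991 → take DB $22,535. Book value $56,340.
Year 6: DB = ⌊$56,340 × 200%/7⌋ = $16,097; SL = ⌊$34,440/2⌋ = $17,220 → take SL $17,220. Book value $39,120.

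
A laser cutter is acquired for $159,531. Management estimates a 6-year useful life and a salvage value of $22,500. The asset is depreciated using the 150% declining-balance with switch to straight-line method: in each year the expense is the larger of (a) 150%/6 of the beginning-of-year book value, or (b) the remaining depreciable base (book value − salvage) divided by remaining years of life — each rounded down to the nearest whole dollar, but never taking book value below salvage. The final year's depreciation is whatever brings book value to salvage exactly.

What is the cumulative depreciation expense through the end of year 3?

$92,228

Depreciable base = $159,531 − $22,500 = $137,031.
Year 1: DB = ⌊$159,531 × 150%/6⌋ = $39,882; SL = ⌊$137,031/6⌋ = $22,838 → take DB $39,882. Book value $119,649.
Year 2: DB = ⌊$119,649 × 150%/6⌋ = $29,912; SL = ⌊$97,149/5⌋ = $19,429 → take DB $29,912. Book value $89,737.
Year 3: DB = ⌊$89,737 × 150%/6⌋ = $22,434; SL = ⌊$67,237/4⌋ = $16,809 → take DB $22,434. Book value $67,303.
Accumulated through year 3 = $159,531 − $67,303 = $92,228.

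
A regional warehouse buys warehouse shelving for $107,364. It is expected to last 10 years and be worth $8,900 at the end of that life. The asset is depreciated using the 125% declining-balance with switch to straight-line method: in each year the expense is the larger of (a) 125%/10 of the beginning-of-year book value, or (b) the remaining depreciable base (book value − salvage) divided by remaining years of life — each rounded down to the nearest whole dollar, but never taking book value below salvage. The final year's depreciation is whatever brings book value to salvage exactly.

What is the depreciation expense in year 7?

Depreciable base = $107,364 − $8,900 = $98,464.
Year 1: DB = ⌊$107,364 × 125%/10⌋ = $13,420; SL = ⌊$98,464/10⌋ = $9,846 → take DB $13,420. Book value $93,944.
Year 2: DB = ⌊$93,944 × 125%/10⌋ = $11,743; SL = ⌊$85,044/9⌋ = $9,449 → take DB $11,743. Book value $82,201.
Year 3: DB = ⌊$82,201 × 125%/10⌋ = $10,275; SL = ⌊$73,301/8⌋ = $9,162 → take DB $10,275. Book value $71,926.
Year 4: DB = ⌊$71,926 × 125%/10⌋ = $8,990; SL = ⌊$63,026/7⌋ = $9,003 → take SL $9,003. Book value $62,923.
Year 5: DB = ⌊$62,923 × 125%/10⌋ = $7,865; SL = ⌊$54,023/6⌋ = $9,003 → take SL $9,003. Book value $53,920.
Year 6: DB = ⌊$53,920 × 125%/10⌋ = $6,740; SL = ⌊$45,020/5⌋ = $9,004 → take SL $9,004. Book value $44,916.
Year 7: DB = ⌊$44,916 × 125%/10⌋ = $5,614; SL = ⌊$36,016/4⌋ = $9,004 → take SL $9,004. Book value $35,912.

$9,004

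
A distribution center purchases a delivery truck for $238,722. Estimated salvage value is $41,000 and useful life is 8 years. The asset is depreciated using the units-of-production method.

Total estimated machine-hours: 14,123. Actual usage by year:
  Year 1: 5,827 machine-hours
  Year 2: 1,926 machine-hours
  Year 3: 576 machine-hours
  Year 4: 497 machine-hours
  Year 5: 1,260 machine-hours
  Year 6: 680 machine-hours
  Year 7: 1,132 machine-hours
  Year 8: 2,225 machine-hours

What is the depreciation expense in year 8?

$31,150

Depreciable base = $238,722 − $41,000 = $197,722.
Rate = $197,722 / 14,123 machine-hours = $14 per machine-hour.
Year 1: 5,827 × $14 = $81,578. Book value $157,144.
Year 2: 1,926 × $14 = $26,964. Book value $130,180.
Year 3: 576 × $14 = $8,064. Book value $122,116.
Year 4: 497 × $14 = $6,958. Book value $115,158.
Year 5: 1,260 × $14 = $17,640. Book value $97,518.
Year 6: 680 × $14 = $9,520. Book value $87,998.
Year 7: 1,132 × $14 = $15,848. Book value $72,150.
Year 8: 2,225 × $14 = $31,150. Book value $41,000.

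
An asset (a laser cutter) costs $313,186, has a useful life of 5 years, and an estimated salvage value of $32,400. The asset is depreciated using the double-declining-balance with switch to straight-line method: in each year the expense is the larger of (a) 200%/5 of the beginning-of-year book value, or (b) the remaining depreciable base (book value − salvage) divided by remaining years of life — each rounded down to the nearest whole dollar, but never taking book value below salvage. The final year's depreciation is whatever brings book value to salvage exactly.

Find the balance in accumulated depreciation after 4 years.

$272,596

Depreciable base = $313,186 − $32,400 = $280,786.
Year 1: DB = ⌊$313,186 × 200%/5⌋ = $125,274; SL = ⌊$280,786/5⌋ = $56,157 → take DB $125,274. Book value $187,912.
Year 2: DB = ⌊$187,912 × 200%/5⌋ = $75,164; SL = ⌊$155,512/4⌋ = $38,878 → take DB $75,164. Book value $112,748.
Year 3: DB = ⌊$112,748 × 200%/5⌋ = $45,099; SL = ⌊$80,348/3⌋ = $26,782 → take DB $45,099. Book value $67,649.
Year 4: DB = ⌊$67,649 × 200%/5⌋ = $27,059; SL = ⌊$35,249/2⌋ = $17,624 → take DB $27,059. Book value $40,590.
Accumulated through year 4 = $313,186 − $40,590 = $272,596.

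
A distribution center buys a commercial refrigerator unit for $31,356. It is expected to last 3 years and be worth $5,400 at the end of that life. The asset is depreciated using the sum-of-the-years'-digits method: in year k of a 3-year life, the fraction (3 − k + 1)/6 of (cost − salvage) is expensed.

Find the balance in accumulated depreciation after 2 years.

$21,630

Depreciable base = $31,356 − $5,400 = $25,956.
Sum of the years' digits = 3+2+1 = 6.
Year 1: $25,956 × 3/6 = $12,978. Book value $18,378.
Year 2: $25,956 × 2/6 = $8,652. Book value $9,726.
Accumulated through year 2 = $31,356 − $9,726 = $21,630.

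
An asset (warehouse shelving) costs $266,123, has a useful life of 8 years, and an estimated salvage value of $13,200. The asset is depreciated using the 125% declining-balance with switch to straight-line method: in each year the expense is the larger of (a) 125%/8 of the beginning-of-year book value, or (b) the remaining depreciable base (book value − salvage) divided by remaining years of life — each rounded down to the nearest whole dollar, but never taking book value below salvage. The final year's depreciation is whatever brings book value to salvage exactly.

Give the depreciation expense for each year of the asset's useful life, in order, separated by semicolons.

Depreciable base = $266,123 − $13,200 = $252,923.
Year 1: DB = ⌊$266,123 × 125%/8⌋ = $41,581; SL = ⌊$252,923/8⌋ = $31,615 → take DB $41,581. Book value $224,542.
Year 2: DB = ⌊$224,542 × 125%/8⌋ = $35,084; SL = ⌊$211,342/7⌋ = $30,191 → take DB $35,084. Book value $189,458.
Year 3: DB = ⌊$189,458 × 125%/8⌋ = $29,602; SL = ⌊$176,258/6⌋ = $29,376 → take DB $29,602. Book value $159,856.
Year 4: DB = ⌊$159,856 × 125%/8⌋ = $24,977; SL = ⌊$146,656/5⌋ = $29,331 → take SL $29,331. Book value $130,525.
Year 5: DB = ⌊$130,525 × 125%/8⌋ = $20,394; SL = ⌊$117,325/4⌋ = $29,331 → take SL $29,331. Book value $101,194.
Year 6: DB = ⌊$101,194 × 125%/8⌋ = $15,811; SL = ⌊$87,994/3⌋ = $29,331 → take SL $29,331. Book value $71,863.
Year 7: DB = ⌊$71,863 × 125%/8⌋ = $11,228; SL = ⌊$58,663/2⌋ = $29,331 → take SL $29,331. Book value $42,532.
Year 8 (final): $42,532 − $13,200 = $29,332. Book value $13,200.

$41,581; $35,084; $29,602; $29,331; $29,331; $29,331; $29,331; $29,332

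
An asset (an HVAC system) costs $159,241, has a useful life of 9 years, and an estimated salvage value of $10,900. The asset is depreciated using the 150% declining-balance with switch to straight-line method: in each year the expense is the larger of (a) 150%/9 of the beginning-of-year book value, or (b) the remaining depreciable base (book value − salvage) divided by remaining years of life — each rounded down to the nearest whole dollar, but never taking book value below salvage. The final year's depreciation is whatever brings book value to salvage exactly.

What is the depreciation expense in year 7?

$13,179

Depreciable base = $159,241 − $10,900 = $148,341.
Year 1: DB = ⌊$159,241 × 150%/9⌋ = $26,540; SL = ⌊$148,341/9⌋ = $16,482 → take DB $26,540. Book value $132,701.
Year 2: DB = ⌊$132,701 × 150%/9⌋ = $22,116; SL = ⌊$121,801/8⌋ = $15,225 → take DB $22,116. Book value $110,585.
Year 3: DB = ⌊$110,585 × 150%/9⌋ = $18,430; SL = ⌊$99,685/7⌋ = $14,240 → take DB $18,430. Book value $92,155.
Year 4: DB = ⌊$92,155 × 150%/9⌋ = $15,359; SL = ⌊$81,255/6⌋ = $13,542 → take DB $15,359. Book value $76,796.
Year 5: DB = ⌊$76,796 × 150%/9⌋ = $12,799; SL = ⌊$65,896/5⌋ = $13,179 → take SL $13,179. Book value $63,617.
Year 6: DB = ⌊$63,617 × 150%/9⌋ = $10,602; SL = ⌊$52,717/4⌋ = $13,179 → take SL $13,179. Book value $50,438.
Year 7: DB = ⌊$50,438 × 150%/9⌋ = $8,406; SL = ⌊$39,538/3⌋ = $13,179 → take SL $13,179. Book value $37,259.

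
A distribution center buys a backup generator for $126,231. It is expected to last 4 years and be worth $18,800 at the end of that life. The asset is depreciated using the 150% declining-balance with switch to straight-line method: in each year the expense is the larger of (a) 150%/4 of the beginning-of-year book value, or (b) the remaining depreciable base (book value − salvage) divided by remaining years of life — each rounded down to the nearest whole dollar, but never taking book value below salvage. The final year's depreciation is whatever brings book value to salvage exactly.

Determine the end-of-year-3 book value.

Depreciable base = $126,231 − $18,800 = $107,431.
Year 1: DB = ⌊$126,231 × 150%/4⌋ = $47,336; SL = ⌊$107,431/4⌋ = $26,857 → take DB $47,336. Book value $78,895.
Year 2: DB = ⌊$78,895 × 150%/4⌋ = $29,585; SL = ⌊$60,095/3⌋ = $20,031 → take DB $29,585. Book value $49,310.
Year 3: DB = ⌊$49,310 × 150%/4⌋ = $18,491; SL = ⌊$30,510/2⌋ = $15,255 → take DB $18,491. Book value $30,819.

$30,819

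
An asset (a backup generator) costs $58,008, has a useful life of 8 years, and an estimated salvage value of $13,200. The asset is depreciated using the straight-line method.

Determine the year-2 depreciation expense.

Depreciable base = $58,008 − $13,200 = $44,808.
Annual expense = $44,808 / 8 = $5,601.

$5,601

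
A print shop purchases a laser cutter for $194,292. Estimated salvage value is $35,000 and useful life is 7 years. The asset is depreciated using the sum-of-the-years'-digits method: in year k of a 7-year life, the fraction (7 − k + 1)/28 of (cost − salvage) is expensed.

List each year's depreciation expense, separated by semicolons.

$39,823; $34,134; $28,445; $22,756; $17,067; $11,378; $5,689

Depreciable base = $194,292 − $35,000 = $159,292.
Sum of the years' digits = 7+6+5+4+3+2+1 = 28.
Year 1: $159,292 × 7/28 = $39,823. Book value $154,469.
Year 2: $159,292 × 6/28 = $34,134. Book value $120,335.
Year 3: $159,292 × 5/28 = $28,445. Book value $91,890.
Year 4: $159,292 × 4/28 = $22,756. Book value $69,134.
Year 5: $159,292 × 3/28 = $17,067. Book value $52,067.
Year 6: $159,292 × 2/28 = $11,378. Book value $40,689.
Year 7: $159,292 × 1/28 = $5,689. Book value $35,000.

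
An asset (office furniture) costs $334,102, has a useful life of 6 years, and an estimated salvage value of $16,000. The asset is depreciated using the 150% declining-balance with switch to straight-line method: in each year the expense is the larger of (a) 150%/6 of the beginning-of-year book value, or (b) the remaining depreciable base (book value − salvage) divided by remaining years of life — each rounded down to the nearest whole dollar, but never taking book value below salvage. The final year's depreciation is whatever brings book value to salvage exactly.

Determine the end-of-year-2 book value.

Depreciable base = $334,102 − $16,000 = $318,102.
Year 1: DB = ⌊$334,102 × 150%/6⌋ = $83,525; SL = ⌊$318,102/6⌋ = $53,017 → take DB $83,525. Book value $250,577.
Year 2: DB = ⌊$250,577 × 150%/6⌋ = $62,644; SL = ⌊$234,577/5⌋ = $46,915 → take DB $62,644. Book value $187,933.

$187,933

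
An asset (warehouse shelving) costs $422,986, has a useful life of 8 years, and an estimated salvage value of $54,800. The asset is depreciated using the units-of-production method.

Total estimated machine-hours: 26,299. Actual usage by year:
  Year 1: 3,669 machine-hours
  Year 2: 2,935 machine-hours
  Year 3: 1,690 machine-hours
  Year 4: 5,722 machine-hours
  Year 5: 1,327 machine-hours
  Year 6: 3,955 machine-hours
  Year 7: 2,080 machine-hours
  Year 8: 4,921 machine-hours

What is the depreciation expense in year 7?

Depreciable base = $422,986 − $54,800 = $368,186.
Rate = $368,186 / 26,299 machine-hours = $14 per machine-hour.
Year 1: 3,669 × $14 = $51,366. Book value $371,620.
Year 2: 2,935 × $14 = $41,090. Book value $330,530.
Year 3: 1,690 × $14 = $23,660. Book value $306,870.
Year 4: 5,722 × $14 = $80,108. Book value $226,762.
Year 5: 1,327 × $14 = $18,578. Book value $208,184.
Year 6: 3,955 × $14 = $55,370. Book value $152,814.
Year 7: 2,080 × $14 = $29,120. Book value $123,694.

$29,120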